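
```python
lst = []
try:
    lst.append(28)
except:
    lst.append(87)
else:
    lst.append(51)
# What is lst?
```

Step-by-step execution trace:
1. try: `lst.append(28)` → lst = [28]. No exception raised.
2. `except` is skipped.
3. `else` runs (try completed without exception): `lst.append(51)` → lst = [28, 51].
Result: [28, 51]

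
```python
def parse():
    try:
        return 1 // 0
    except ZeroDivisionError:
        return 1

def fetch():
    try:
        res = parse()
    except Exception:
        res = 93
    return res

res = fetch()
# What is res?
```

Step-by-step execution trace:
1. `fetch()` calls `parse()`.
2. In parse: `1 // 0` raises ZeroDivisionError; `except ZeroDivisionError` catches it → returns 1.
3. In fetch: `res = parse()` → res = 1. No exception reaches fetch.
4. `except Exception` is skipped; fetch returns 1.
5. res = 1.
Result: 1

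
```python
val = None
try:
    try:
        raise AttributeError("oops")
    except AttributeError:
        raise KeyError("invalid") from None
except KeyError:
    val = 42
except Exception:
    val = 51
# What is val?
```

Step-by-step execution trace:
1. Inner try raises AttributeError; inner `except AttributeError` catches it.
2. `raise KeyError(...) from None` raises KeyError (from None suppresses __context__, but the active exception is still KeyError).
3. Outer `except KeyError` matches → val = 42.
4. `except Exception` is not reached.
Result: 42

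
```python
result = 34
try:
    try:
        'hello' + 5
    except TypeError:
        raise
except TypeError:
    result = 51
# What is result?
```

Step-by-step execution trace:
1. Inner try: `'hello' + 5` raises TypeError.
2. Inner `except TypeError` matches; bare `raise` re-raises the same TypeError.
3. Outer `except TypeError` matches → result = 51.
Result: 51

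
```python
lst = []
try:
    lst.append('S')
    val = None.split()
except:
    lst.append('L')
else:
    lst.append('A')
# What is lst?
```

Step-by-step execution trace:
1. try: `lst.append('S')` → lst = ['S'].
2. `val = None.split()` raises AttributeError.
3. bare `except` matches → `lst.append('L')` → lst = ['S', 'L'].
4. `else` is skipped (an exception was raised).
Result: ['S', 'L']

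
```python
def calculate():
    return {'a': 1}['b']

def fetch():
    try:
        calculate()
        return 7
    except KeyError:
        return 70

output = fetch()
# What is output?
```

Step-by-step execution trace:
1. `fetch()` calls `calculate()`.
2. `calculate()` evaluates `{'a': 1}['b']`, which raises KeyError; it propagates to the caller.
3. `return 7` is not reached.
4. `except KeyError` in fetch matches → returns 70.
5. output = 70.
Result: 70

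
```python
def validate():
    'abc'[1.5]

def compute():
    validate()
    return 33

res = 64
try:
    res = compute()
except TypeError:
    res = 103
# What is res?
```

Step-by-step execution trace:
1. res starts at 64.
2. try: `compute()` calls `validate()`.
3. `validate()` evaluates `'abc'[1.5]`, which raises TypeError; it propagates through compute (uncaught).
4. `return 33` in compute is not reached; the assignment to res does not complete.
5. `except TypeError` matches → res = 103.
Result: 103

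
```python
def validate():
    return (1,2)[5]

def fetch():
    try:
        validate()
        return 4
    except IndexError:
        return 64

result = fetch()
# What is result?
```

Step-by-step execution trace:
1. `fetch()` calls `validate()`.
2. `validate()` evaluates `(1,2)[5]`, which raises IndexError; it propagates to the caller.
3. `return 4` is not reached.
4. `except IndexError` in fetch matches → returns 64.
5. result = 64.
Result: 64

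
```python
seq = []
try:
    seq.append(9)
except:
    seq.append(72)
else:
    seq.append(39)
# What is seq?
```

Step-by-step execution trace:
1. try: `seq.append(9)` → seq = [9]. No exception raised.
2. `except` is skipped.
3. `else` runs (try completed without exception): `seq.append(39)` → seq = [9, 39].
Result: [9, 39]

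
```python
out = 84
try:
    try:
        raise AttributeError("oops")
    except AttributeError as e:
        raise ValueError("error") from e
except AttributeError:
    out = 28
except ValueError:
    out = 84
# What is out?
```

Step-by-step execution trace:
1. Inner try raises AttributeError; inner `except AttributeError as e` catches it.
2. `raise ValueError(...) from e` raises ValueError (AttributeError is attached as __cause__, but only ValueError is active).
3. Outer `except AttributeError` does not match ValueError; skipped.
4. Outer `except ValueError` matches → out = 84.
Result: 84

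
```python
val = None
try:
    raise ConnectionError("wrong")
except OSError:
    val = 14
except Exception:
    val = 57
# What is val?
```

Step-by-step execution trace:
1. `raise ConnectionError(...)` raises ConnectionError.
2. `except OSError` matches (ConnectionError is a subclass of OSError) → val = 14.
3. `except Exception` is not reached.
Result: 14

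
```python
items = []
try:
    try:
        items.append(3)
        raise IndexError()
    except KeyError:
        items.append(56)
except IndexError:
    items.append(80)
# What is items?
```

Step-by-step execution trace:
1. Inner try: `items.append(3)` → items = [3].
2. `raise IndexError()` raises IndexError.
3. Inner `except KeyError` does not match IndexError; exception propagates to outer try.
4. Outer `except IndexError` matches → `items.append(80)` → items = [3, 80].
Result: [3, 80]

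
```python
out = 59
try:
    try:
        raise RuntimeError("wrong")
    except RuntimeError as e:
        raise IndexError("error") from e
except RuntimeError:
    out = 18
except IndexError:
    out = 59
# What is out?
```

Step-by-step execution trace:
1. Inner try raises RuntimeError; inner `except RuntimeError as e` catches it.
2. `raise IndexError(...) from e` raises IndexError (RuntimeError is attached as __cause__, but only IndexError is active).
3. Outer `except RuntimeError` does not match IndexError; skipped.
4. Outer `except IndexError` matches → out = 59.
Result: 59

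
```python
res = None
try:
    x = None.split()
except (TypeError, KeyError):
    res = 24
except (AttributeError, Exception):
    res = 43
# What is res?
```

Step-by-step execution trace:
1. `x = None.split()` raises AttributeError.
2. `except (TypeError, KeyError)` does not match AttributeError; skipped.
3. `except (AttributeError, Exception)` matches (AttributeError is in the tuple) → res = 43.
Result: 43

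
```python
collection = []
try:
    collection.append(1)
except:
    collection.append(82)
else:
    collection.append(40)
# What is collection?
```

Step-by-step execution trace:
1. try: `collection.append(1)` → collection = [1]. No exception raised.
2. `except` is skipped.
3. `else` runs (try completed without exception): `collection.append(40)` → collection = [1, 40].
Result: [1, 40]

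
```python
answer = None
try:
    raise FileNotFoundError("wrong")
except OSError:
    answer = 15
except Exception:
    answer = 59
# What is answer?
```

Step-by-step execution trace:
1. `raise FileNotFoundError(...)` raises FileNotFoundError.
2. `except OSError` matches (FileNotFoundError is a subclass of OSError) → answer = 15.
3. `except Exception` is not reached.
Result: 15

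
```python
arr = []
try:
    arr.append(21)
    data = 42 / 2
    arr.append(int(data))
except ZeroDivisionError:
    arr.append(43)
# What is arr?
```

Step-by-step execution trace:
1. try: `arr.append(21)` → arr = [21].
2. `data = 42 / 2` → data = 21.0. No exception raised.
3. `arr.append(int(data))` → arr = [21, 21].
4. `except ZeroDivisionError` is skipped (no exception was raised).
Result: [21, 21]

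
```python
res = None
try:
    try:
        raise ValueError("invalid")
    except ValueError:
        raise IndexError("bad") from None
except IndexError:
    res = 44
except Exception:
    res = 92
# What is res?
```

Step-by-step execution trace:
1. Inner try raises ValueError; inner `except ValueError` catches it.
2. `raise IndexError(...) from None` raises IndexError (from None suppresses __context__, but the active exception is still IndexError).
3. Outer `except IndexError` matches → res = 44.
4. `except Exception` is not reached.
Result: 44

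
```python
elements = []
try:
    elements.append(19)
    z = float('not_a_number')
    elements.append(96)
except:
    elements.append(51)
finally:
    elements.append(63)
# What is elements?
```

Step-by-step execution trace:
1. try: `elements.append(19)` → elements = [19].
2. `z = float('not_a_number')` raises ValueError; `elements.append(96)` is not reached.
3. bare `except` matches → `elements.append(51)` → elements = [19, 51].
4. finally always runs: `elements.append(63)` → elements = [19, 51, 63].
Result: [19, 51, 63]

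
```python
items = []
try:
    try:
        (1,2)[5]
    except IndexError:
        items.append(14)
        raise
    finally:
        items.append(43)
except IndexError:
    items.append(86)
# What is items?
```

Step-by-step execution trace:
1. Inner try: `(1,2)[5]` raises IndexError.
2. Inner `except IndexError` matches → `items.append(14)` → items = [14].
3. bare `raise` re-raises IndexError.
4. Inner `finally` runs during unwinding: `items.append(43)` → items = [14, 43].
5. Outer `except IndexError` matches → `items.append(86)` → items = [14, 43, 86].
Result: [14, 43, 86]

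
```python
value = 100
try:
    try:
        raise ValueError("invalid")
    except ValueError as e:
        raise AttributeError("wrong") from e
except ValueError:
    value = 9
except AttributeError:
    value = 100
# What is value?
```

Step-by-step execution trace:
1. Inner try raises ValueError; inner `except ValueError as e` catches it.
2. `raise AttributeError(...) from e` raises AttributeError (ValueError is attached as __cause__, but only AttributeError is active).
3. Outer `except ValueError` does not match AttributeError; skipped.
4. Outer `except AttributeError` matches → value = 100.
Result: 100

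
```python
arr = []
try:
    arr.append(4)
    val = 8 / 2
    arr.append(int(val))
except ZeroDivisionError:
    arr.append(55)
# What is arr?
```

Step-by-step execution trace:
1. try: `arr.append(4)` → arr = [4].
2. `val = 8 / 2` → val = 4.0. No exception raised.
3. `arr.append(int(val))` → arr = [4, 4].
4. `except ZeroDivisionError` is skipped (no exception was raised).
Result: [4, 4]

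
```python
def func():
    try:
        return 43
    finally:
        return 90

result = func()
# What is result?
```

Step-by-step execution trace:
1. `func()` enters try: `return 43` sets pending return value 43.
2. Before returning, `finally: return 90` runs and overrides the pending return.
3. func() returns 90 → result = 90.
Result: 90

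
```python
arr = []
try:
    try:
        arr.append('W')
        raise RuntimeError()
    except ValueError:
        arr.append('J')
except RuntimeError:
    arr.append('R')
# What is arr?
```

Step-by-step execution trace:
1. Inner try: `arr.append('W')` → arr = ['W'].
2. `raise RuntimeError()` raises RuntimeError.
3. Inner `except ValueError` does not match RuntimeError; exception propagates to outer try.
4. Outer `except RuntimeError` matches → `arr.append('R')` → arr = ['W', 'R'].
Result: ['W', 'R']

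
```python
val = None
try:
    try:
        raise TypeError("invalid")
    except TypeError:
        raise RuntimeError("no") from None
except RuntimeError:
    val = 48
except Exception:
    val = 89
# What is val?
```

Step-by-step execution trace:
1. Inner try raises TypeError; inner `except TypeError` catches it.
2. `raise RuntimeError(...) from None` raises RuntimeError (from None suppresses __context__, but the active exception is still RuntimeError).
3. Outer `except RuntimeError` matches → val = 48.
4. `except Exception` is not reached.
Result: 48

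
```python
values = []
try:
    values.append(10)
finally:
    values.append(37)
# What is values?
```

Step-by-step execution trace:
1. try: `values.append(10)` → values = [10].
2. The try body completes without raising.
3. finally always runs: `values.append(37)` → values = [10, 37].
Result: [10, 37]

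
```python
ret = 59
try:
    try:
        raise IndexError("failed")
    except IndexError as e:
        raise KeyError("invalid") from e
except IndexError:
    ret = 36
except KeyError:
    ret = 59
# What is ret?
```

Step-by-step execution trace:
1. Inner try raises IndexError; inner `except IndexError as e` catches it.
2. `raise KeyError(...) from e` raises KeyError (IndexError is attached as __cause__, but only KeyError is active).
3. Outer `except IndexError` does not match KeyError; skipped.
4. Outer `except KeyError` matches → ret = 59.
Result: 59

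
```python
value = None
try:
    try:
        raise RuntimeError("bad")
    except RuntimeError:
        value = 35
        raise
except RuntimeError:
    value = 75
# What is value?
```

Step-by-step execution trace:
1. Inner try: `raise RuntimeError("bad")` raises RuntimeError.
2. Inner `except RuntimeError` matches → value = 35.
3. bare `raise` re-raises the same RuntimeError.
4. Outer `except RuntimeError` matches → value = 75.
Result: 75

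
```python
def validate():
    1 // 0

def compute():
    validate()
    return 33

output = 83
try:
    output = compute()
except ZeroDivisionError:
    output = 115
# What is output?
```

Step-by-step execution trace:
1. output starts at 83.
2. try: `compute()` calls `validate()`.
3. `validate()` evaluates `1 // 0`, which raises ZeroDivisionError; it propagates through compute (uncaught).
4. `return 33` in compute is not reached; the assignment to output does not complete.
5. `except ZeroDivisionError` matches → output = 115.
Result: 115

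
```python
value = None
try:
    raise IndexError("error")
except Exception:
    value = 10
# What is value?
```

Step-by-step execution trace:
1. `raise IndexError(...)` raises IndexError.
2. `except Exception` matches (IndexError is a subclass of Exception) → value = 10.
Result: 10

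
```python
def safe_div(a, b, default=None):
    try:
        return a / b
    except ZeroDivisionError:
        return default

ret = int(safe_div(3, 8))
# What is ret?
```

Step-by-step execution trace:
1. `safe_div(3, 8)` enters try: `return 3 / 8` → returns 0.375. No exception raised.
2. `except ZeroDivisionError` is skipped.
3. `int(0.375)` → 0 → ret = 0.
Result: 0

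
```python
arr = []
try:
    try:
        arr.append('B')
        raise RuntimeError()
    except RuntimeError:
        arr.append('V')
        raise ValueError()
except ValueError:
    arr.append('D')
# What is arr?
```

Step-by-step execution trace:
1. Inner try: `arr.append('B')` → arr = ['B'].
2. `raise RuntimeError()` raises RuntimeError.
3. Inner `except RuntimeError` matches → `arr.append('V')` → arr = ['B', 'V'].
4. `raise ValueError()` raises ValueError; propagates to outer try.
5. Outer `except ValueError` matches → `arr.append('D')` → arr = ['B', 'V', 'D'].
Result: ['B', 'V', 'D']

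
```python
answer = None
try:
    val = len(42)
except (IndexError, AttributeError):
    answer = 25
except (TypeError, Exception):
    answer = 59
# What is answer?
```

Step-by-step execution trace:
1. `val = len(42)` raises TypeError.
2. `except (IndexError, AttributeError)` does not match TypeError; skipped.
3. `except (TypeError, Exception)` matches (TypeError is in the tuple) → answer = 59.
Result: 59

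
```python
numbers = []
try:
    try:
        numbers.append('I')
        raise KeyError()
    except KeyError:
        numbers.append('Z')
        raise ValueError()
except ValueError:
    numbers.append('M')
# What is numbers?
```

Step-by-step execution trace:
1. Inner try: `numbers.append('I')` → numbers = ['I'].
2. `raise KeyError()` raises KeyError.
3. Inner `except KeyError` matches → `numbers.append('Z')` → numbers = ['I', 'Z'].
4. `raise ValueError()` raises ValueError; propagates to outer try.
5. Outer `except ValueError` matches → `numbers.append('M')` → numbers = ['I', 'Z', 'M'].
Result: ['I', 'Z', 'M']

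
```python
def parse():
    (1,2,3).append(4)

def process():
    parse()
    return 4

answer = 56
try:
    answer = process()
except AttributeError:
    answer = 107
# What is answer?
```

Step-by-step execution trace:
1. answer starts at 56.
2. try: `process()` calls `parse()`.
3. `parse()` evaluates `(1,2,3).append(4)`, which raises AttributeError; it propagates through process (uncaught).
4. `return 4` in process is not reached; the assignment to answer does not complete.
5. `except AttributeError` matches → answer = 107.
Result: 107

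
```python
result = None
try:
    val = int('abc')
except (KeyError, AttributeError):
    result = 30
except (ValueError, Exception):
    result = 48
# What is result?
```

Step-by-step execution trace:
1. `val = int('abc')` raises ValueError.
2. `except (KeyError, AttributeError)` does not match ValueError; skipped.
3. `except (ValueError, Exception)` matches (ValueError is in the tuple) → result = 48.
Result: 48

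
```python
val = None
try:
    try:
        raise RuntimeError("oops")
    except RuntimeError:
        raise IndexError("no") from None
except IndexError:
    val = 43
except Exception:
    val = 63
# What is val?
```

Step-by-step execution trace:
1. Inner try raises RuntimeError; inner `except RuntimeError` catches it.
2. `raise IndexError(...) from None` raises IndexError (from None suppresses __context__, but the active exception is still IndexError).
3. Outer `except IndexError` matches → val = 43.
4. `except Exception` is not reached.
Result: 43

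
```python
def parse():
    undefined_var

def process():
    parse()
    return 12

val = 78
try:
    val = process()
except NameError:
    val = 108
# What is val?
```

Step-by-step execution trace:
1. val starts at 78.
2. try: `process()` calls `parse()`.
3. `parse()` evaluates `undefined_var`, which raises NameError; it propagates through process (uncaught).
4. `return 12` in process is not reached; the assignment to val does not complete.
5. `except NameError` matches → val = 108.
Result: 108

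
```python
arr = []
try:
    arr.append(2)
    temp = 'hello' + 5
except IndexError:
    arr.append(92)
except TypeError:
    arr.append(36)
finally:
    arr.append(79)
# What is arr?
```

Step-by-step execution trace:
1. try: `arr.append(2)` → arr = [2].
2. `temp = 'hello' + 5` raises TypeError.
3. `except IndexError` does not match TypeError; skipped.
4. `except TypeError` matches → `arr.append(36)` → arr = [2, 36].
5. finally always runs: `arr.append(79)` → arr = [2, 36, 79].
Result: [2, 36, 79]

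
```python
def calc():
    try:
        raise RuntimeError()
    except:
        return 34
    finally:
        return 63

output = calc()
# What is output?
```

Step-by-step execution trace:
1. `calc()` enters try: `raise RuntimeError()` raises RuntimeError.
2. bare `except` matches → `return 34` sets pending return value 34.
3. Before returning, `finally: return 63` runs and overrides the pending return.
4. calc() returns 63 → output = 63.
Result: 63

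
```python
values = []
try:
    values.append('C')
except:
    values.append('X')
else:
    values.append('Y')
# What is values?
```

Step-by-step execution trace:
1. try: `values.append('C')` → values = ['C']. No exception raised.
2. `except` is skipped.
3. `else` runs (try completed without exception): `values.append('Y')` → values = ['C', 'Y'].
Result: ['C', 'Y']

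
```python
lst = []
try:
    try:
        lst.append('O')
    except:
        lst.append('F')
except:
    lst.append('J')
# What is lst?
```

Step-by-step execution trace:
1. Inner try: `lst.append('O')` → lst = ['O']. No exception raised.
2. Inner `except` is skipped.
3. Inner try completes normally; outer `except` is skipped.
Result: ['O']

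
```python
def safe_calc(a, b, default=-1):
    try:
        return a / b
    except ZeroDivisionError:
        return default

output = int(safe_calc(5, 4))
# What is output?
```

Step-by-step execution trace:
1. `safe_calc(5, 4)` enters try: `return 5 / 4` → returns 1.25. No exception raised.
2. `except ZeroDivisionError` is skipped.
3. `int(1.25)` → 1 → output = 1.
Result: 1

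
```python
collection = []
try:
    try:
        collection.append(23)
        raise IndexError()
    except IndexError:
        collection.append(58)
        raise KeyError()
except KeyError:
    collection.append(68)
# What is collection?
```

Step-by-step execution trace:
1. Inner try: `collection.append(23)` → collection = [23].
2. `raise IndexError()` raises IndexError.
3. Inner `except IndexError` matches → `collection.append(58)` → collection = [23, 58].
4. `raise KeyError()` raises KeyError; propagates to outer try.
5. Outer `except KeyError` matches → `collection.append(68)` → collection = [23, 58, 68].
Result: [23, 58, 68]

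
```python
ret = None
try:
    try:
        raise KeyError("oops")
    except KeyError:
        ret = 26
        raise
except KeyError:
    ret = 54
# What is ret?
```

Step-by-step execution trace:
1. Inner try: `raise KeyError("oops")` raises KeyError.
2. Inner `except KeyError` matches → ret = 26.
3. bare `raise` re-raises the same KeyError.
4. Outer `except KeyError` matches → ret = 54.
Result: 54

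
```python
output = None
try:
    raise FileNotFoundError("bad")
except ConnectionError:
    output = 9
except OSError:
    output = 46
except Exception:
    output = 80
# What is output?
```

Step-by-step execution trace:
1. `raise FileNotFoundError(...)` raises FileNotFoundError.
2. `except ConnectionError` does not match (FileNotFoundError is not a subclass of ConnectionError); skipped.
3. `except OSError` matches (FileNotFoundError is a subclass of OSError) → output = 46.
4. `except Exception` is not reached.
Result: 46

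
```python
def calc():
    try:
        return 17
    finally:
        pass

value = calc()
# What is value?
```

Step-by-step execution trace:
1. `calc()` enters try: `return 17` sets pending return value 17.
2. Before returning, `finally: pass` runs (no effect).
3. calc() returns 17 → value = 17.
Result: 17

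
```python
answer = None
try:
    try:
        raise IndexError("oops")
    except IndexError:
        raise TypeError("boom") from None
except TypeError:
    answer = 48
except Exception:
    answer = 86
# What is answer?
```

Step-by-step execution trace:
1. Inner try raises IndexError; inner `except IndexError` catches it.
2. `raise TypeError(...) from None` raises TypeError (from None suppresses __context__, but the active exception is still TypeError).
3. Outer `except TypeError` matches → answer = 48.
4. `except Exception` is not reached.
Result: 48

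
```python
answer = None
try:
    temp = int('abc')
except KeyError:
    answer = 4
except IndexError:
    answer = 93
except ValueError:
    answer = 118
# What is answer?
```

Step-by-step execution trace:
1. `temp = int('abc')` raises ValueError.
2. `except KeyError` does not match ValueError; skipped.
3. `except IndexError` does not match ValueError; skipped.
4. `except ValueError` matches → answer = 118.
Result: 118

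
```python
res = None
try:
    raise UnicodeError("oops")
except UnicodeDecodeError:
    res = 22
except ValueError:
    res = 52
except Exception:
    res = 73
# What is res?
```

Step-by-step execution trace:
1. `raise UnicodeError(...)` raises UnicodeError.
2. `except UnicodeDecodeError` does not match (UnicodeError is not a subclass of UnicodeDecodeError); skipped.
3. `except ValueError` matches (UnicodeError is a subclass of ValueError) → res = 52.
4. `except Exception` is not reached.
Result: 52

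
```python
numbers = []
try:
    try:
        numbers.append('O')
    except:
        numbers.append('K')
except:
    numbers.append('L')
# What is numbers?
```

Step-by-step execution trace:
1. Inner try: `numbers.append('O')` → numbers = ['O']. No exception raised.
2. Inner `except` is skipped.
3. Inner try completes normally; outer `except` is skipped.
Result: ['O']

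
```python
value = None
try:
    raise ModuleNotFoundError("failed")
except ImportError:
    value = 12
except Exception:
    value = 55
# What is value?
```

Step-by-step execution trace:
1. `raise ModuleNotFoundError(...)` raises ModuleNotFoundError.
2. `except ImportError` matches (ModuleNotFoundError is a subclass of ImportError) → value = 12.
3. `except Exception` is not reached.
Result: 12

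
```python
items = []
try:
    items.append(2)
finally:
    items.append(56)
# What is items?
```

Step-by-step execution trace:
1. try: `items.append(2)` → items = [2].
2. The try body completes without raising.
3. finally always runs: `items.append(56)` → items = [2, 56].
Result: [2, 56]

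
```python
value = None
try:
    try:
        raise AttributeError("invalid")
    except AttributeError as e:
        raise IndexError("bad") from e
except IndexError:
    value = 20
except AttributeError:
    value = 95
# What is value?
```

Step-by-step execution trace:
1. Inner try raises AttributeError; inner `except AttributeError as e` catches it.
2. `raise IndexError(...) from e` raises IndexError (AttributeError is attached as __cause__, but only IndexError is active).
3. Outer `except IndexError` matches → value = 20.
4. `except AttributeError` is not reached.
Result: 20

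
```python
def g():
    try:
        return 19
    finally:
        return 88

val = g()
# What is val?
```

Step-by-step execution trace:
1. `g()` enters try: `return 19` sets pending return value 19.
2. Before returning, `finally: return 88` runs and overrides the pending return.
3. g() returns 88 → val = 88.
Result: 88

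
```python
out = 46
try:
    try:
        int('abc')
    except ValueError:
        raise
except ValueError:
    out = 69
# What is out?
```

Step-by-step execution trace:
1. Inner try: `int('abc')` raises ValueError.
2. Inner `except ValueError` matches; bare `raise` re-raises the same ValueError.
3. Outer `except ValueError` matches → out = 69.
Result: 69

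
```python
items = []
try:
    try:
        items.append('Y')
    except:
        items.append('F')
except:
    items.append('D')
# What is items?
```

Step-by-step execution trace:
1. Inner try: `items.append('Y')` → items = ['Y']. No exception raised.
2. Inner `except` is skipped.
3. Inner try completes normally; outer `except` is skipped.
Result: ['Y']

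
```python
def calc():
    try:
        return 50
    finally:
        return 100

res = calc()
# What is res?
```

Step-by-step execution trace:
1. `calc()` enters try: `return 50` sets pending return value 50.
2. Before returning, `finally: return 100` runs and overrides the pending return.
3. calc() returns 100 → res = 100.
Result: 100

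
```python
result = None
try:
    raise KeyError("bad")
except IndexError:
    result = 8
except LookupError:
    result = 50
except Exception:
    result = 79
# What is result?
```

Step-by-step execution trace:
1. `raise KeyError(...)` raises KeyError.
2. `except IndexError` does not match (KeyError is not a subclass of IndexError); skipped.
3. `except LookupError` matches (KeyError is a subclass of LookupError) → result = 50.
4. `except Exception` is not reached.
Result: 50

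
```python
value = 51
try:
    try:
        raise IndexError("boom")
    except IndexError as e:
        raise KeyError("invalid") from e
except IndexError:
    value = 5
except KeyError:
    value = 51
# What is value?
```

Step-by-step execution trace:
1. Inner try raises IndexError; inner `except IndexError as e` catches it.
2. `raise KeyError(...) from e` raises KeyError (IndexError is attached as __cause__, but only KeyError is active).
3. Outer `except IndexError` does not match KeyError; skipped.
4. Outer `except KeyError` matches → value = 51.
Result: 51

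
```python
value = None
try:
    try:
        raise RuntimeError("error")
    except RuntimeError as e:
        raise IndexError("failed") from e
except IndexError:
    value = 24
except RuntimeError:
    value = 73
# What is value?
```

Step-by-step execution trace:
1. Inner try raises RuntimeError; inner `except RuntimeError as e` catches it.
2. `raise IndexError(...) from e` raises IndexError (RuntimeError is attached as __cause__, but only IndexError is active).
3. Outer `except IndexError` matches → value = 24.
4. `except RuntimeError` is not reached.
Result: 24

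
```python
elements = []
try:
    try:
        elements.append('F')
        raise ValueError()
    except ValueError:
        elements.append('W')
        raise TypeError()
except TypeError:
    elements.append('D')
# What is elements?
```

Step-by-step execution trace:
1. Inner try: `elements.append('F')` → elements = ['F'].
2. `raise ValueError()` raises ValueError.
3. Inner `except ValueError` matches → `elements.append('W')` → elements = ['F', 'W'].
4. `raise TypeError()` raises TypeError; propagates to outer try.
5. Outer `except TypeError` matches → `elements.append('D')` → elements = ['F', 'W', 'D'].
Result: ['F', 'W', 'D']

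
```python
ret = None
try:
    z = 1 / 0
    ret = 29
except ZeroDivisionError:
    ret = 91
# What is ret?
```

Step-by-step execution trace:
1. `z = 1 / 0` raises ZeroDivisionError.
2. `ret = 29` is not reached.
3. `except ZeroDivisionError` matches → ret = 91.
Result: 91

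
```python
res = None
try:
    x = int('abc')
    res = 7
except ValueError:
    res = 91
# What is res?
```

Step-by-step execution trace:
1. `x = int('abc')` raises ValueError.
2. `res = 7` is not reached.
3. `except ValueError` matches → res = 91.
Result: 91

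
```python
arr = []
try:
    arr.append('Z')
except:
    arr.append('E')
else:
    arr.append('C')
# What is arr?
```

Step-by-step execution trace:
1. try: `arr.append('Z')` → arr = ['Z']. No exception raised.
2. `except` is skipped.
3. `else` runs (try completed without exception): `arr.append('C')` → arr = ['Z', 'C'].
Result: ['Z', 'C']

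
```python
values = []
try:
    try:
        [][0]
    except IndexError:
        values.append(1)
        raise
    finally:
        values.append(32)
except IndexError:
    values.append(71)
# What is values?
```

Step-by-step execution trace:
1. Inner try: `[][0]` raises IndexError.
2. Inner `except IndexError` matches → `values.append(1)` → values = [1].
3. bare `raise` re-raises IndexError.
4. Inner `finally` runs during unwinding: `values.append(32)` → values = [1, 32].
5. Outer `except IndexError` matches → `values.append(71)` → values = [1, 32, 71].
Result: [1, 32, 71]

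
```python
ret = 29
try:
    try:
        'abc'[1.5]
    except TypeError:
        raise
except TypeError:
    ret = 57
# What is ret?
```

Step-by-step execution trace:
1. Inner try: `'abc'[1.5]` raises TypeError.
2. Inner `except TypeError` matches; bare `raise` re-raises the same TypeError.
3. Outer `except TypeError` matches → ret = 57.
Result: 57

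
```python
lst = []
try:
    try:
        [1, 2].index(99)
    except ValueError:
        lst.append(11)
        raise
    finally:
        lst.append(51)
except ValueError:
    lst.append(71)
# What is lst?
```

Step-by-step execution trace:
1. Inner try: `[1, 2].index(99)` raises ValueError.
2. Inner `except ValueError` matches → `lst.append(11)` → lst = [11].
3. bare `raise` re-raises ValueError.
4. Inner `finally` runs during unwinding: `lst.append(51)` → lst = [11, 51].
5. Outer `except ValueError` matches → `lst.append(71)` → lst = [11, 51, 71].
Result: [11, 51, 71]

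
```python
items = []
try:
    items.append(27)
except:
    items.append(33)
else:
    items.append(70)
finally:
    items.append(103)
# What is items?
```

Step-by-step execution trace:
1. try: `items.append(27)` → items = [27]. No exception raised.
2. `except` is skipped.
3. `else` runs: `items.append(70)` → items = [27, 70].
4. `finally` always runs: `items.append(103)` → items = [27, 70, 103].
Result: [27, 70, 103]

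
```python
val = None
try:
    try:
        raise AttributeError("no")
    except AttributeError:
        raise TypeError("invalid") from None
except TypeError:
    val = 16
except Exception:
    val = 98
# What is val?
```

Step-by-step execution trace:
1. Inner try raises AttributeError; inner `except AttributeError` catches it.
2. `raise TypeError(...) from None` raises TypeError (from None suppresses __context__, but the active exception is still TypeError).
3. Outer `except TypeError` matches → val = 16.
4. `except Exception` is not reached.
Result: 16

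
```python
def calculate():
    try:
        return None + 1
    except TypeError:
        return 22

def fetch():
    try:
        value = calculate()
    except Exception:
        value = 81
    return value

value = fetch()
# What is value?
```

Step-by-step execution trace:
1. `fetch()` calls `calculate()`.
2. In calculate: `None + 1` raises TypeError; `except TypeError` catches it → returns 22.
3. In fetch: `value = calculate()` → value = 22. No exception reaches fetch.
4. `except Exception` is skipped; fetch returns 22.
5. value = 22.
Result: 22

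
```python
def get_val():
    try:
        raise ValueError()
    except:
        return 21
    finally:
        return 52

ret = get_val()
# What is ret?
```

Step-by-step execution trace:
1. `get_val()` enters try: `raise ValueError()` raises ValueError.
2. bare `except` matches → `return 21` sets pending return value 21.
3. Before returning, `finally: return 52` runs and overrides the pending return.
4. get_val() returns 52 → ret = 52.
Result: 52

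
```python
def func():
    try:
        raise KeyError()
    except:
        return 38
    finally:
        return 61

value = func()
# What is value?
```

Step-by-step execution trace:
1. `func()` enters try: `raise KeyError()` raises KeyError.
2. bare `except` matches → `return 38` sets pending return value 38.
3. Before returning, `finally: return 61` runs and overrides the pending return.
4. func() returns 61 → value = 61.
Result: 61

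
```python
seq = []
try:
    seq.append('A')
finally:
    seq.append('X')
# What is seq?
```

Step-by-step execution trace:
1. try: `seq.append('A')` → seq = ['A'].
2. The try body completes without raising.
3. finally always runs: `seq.append('X')` → seq = ['A', 'X'].
Result: ['A', 'X']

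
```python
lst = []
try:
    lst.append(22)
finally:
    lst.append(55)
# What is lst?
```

Step-by-step execution trace:
1. try: `lst.append(22)` → lst = [22].
2. The try body completes without raising.
3. finally always runs: `lst.append(55)` → lst = [22, 55].
Result: [22, 55]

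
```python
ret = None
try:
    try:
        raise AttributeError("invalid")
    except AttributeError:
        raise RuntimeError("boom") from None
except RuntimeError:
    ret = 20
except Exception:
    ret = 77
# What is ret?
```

Step-by-step execution trace:
1. Inner try raises AttributeError; inner `except AttributeError` catches it.
2. `raise RuntimeError(...) from None` raises RuntimeError (from None suppresses __context__, but the active exception is still RuntimeError).
3. Outer `except RuntimeError` matches → ret = 20.
4. `except Exception` is not reached.
Result: 20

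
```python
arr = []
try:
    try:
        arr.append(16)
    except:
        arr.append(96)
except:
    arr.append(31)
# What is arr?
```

Step-by-step execution trace:
1. Inner try: `arr.append(16)` → arr = [16]. No exception raised.
2. Inner `except` is skipped.
3. Inner try completes normally; outer `except` is skipped.
Result: [16]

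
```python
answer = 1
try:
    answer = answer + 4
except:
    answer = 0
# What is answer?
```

Step-by-step execution trace:
1. answer starts at 1.
2. try: `answer = answer + 4` → answer = 5. No exception raised.
3. `except` is skipped.
Result: 5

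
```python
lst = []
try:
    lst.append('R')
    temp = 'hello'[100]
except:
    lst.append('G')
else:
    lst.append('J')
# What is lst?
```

Step-by-step execution trace:
1. try: `lst.append('R')` → lst = ['R'].
2. `temp = 'hello'[100]` raises IndexError.
3. bare `except` matches → `lst.append('G')` → lst = ['R', 'G'].
4. `else` is skipped (an exception was raised).
Result: ['R', 'G']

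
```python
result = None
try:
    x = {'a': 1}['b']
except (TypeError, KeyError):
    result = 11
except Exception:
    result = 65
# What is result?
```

Step-by-step execution trace:
1. `x = {'a': 1}['b']` raises KeyError.
2. `except (TypeError, KeyError)` matches (KeyError is in the tuple) → result = 11.
3. `except Exception` is not reached.
Result: 11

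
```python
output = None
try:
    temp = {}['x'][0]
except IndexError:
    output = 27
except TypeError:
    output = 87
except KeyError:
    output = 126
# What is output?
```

Step-by-step execution trace:
1. `temp = {}['x'][0]` raises KeyError.
2. `except IndexError` does not match KeyError; skipped.
3. `except TypeError` does not match KeyError; skipped.
4. `except KeyError` matches → output = 126.
Result: 126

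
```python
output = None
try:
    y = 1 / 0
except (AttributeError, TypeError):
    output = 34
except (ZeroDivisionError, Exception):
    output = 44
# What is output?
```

Step-by-step execution trace:
1. `y = 1 / 0` raises ZeroDivisionError.
2. `except (AttributeError, TypeError)` does not match ZeroDivisionError; skipped.
3. `except (ZeroDivisionError, Exception)` matches (ZeroDivisionError is in the tuple) → output = 44.
Result: 44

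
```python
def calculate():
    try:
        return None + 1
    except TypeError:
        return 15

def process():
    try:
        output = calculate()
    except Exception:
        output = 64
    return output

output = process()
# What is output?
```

Step-by-step execution trace:
1. `process()` calls `calculate()`.
2. In calculate: `None + 1` raises TypeError; `except TypeError` catches it → returns 15.
3. In process: `output = calculate()` → output = 15. No exception reaches process.
4. `except Exception` is skipped; process returns 15.
5. output = 15.
Result: 15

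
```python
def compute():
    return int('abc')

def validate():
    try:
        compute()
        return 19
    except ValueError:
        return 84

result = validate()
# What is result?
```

Step-by-step execution trace:
1. `validate()` calls `compute()`.
2. `compute()` evaluates `int('abc')`, which raises ValueError; it propagates to the caller.
3. `return 19` is not reached.
4. `except ValueError` in validate matches → returns 84.
5. result = 84.
Result: 84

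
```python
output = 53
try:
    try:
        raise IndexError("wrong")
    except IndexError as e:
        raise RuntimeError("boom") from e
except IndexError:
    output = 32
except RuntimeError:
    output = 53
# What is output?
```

Step-by-step execution trace:
1. Inner try raises IndexError; inner `except IndexError as e` catches it.
2. `raise RuntimeError(...) from e` raises RuntimeError (IndexError is attached as __cause__, but only RuntimeError is active).
3. Outer `except IndexError` does not match RuntimeError; skipped.
4. Outer `except RuntimeError` matches → output = 53.
Result: 53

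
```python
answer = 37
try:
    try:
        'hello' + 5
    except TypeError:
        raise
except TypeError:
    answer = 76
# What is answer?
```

Step-by-step execution trace:
1. Inner try: `'hello' + 5` raises TypeError.
2. Inner `except TypeError` matches; bare `raise` re-raises the same TypeError.
3. Outer `except TypeError` matches → answer = 76.
Result: 76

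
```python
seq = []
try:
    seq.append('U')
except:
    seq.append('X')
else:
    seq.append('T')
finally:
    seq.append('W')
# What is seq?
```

Step-by-step execution trace:
1. try: `seq.append('U')` → seq = ['U']. No exception raised.
2. `except` is skipped.
3. `else` runs: `seq.append('T')` → seq = ['U', 'T'].
4. `finally` always runs: `seq.append('W')` → seq = ['U', 'T', 'W'].
Result: ['U', 'T', 'W']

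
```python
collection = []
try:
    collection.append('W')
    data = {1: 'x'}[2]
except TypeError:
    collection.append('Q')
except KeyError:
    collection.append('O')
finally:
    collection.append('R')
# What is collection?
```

Step-by-step execution trace:
1. try: `collection.append('W')` → collection = ['W'].
2. `data = {1: 'x'}[2]` raises KeyError.
3. `except TypeError` does not match KeyError; skipped.
4. `except KeyError` matches → `collection.append('O')` → collection = ['W', 'O'].
5. finally always runs: `collection.append('R')` → collection = ['W', 'O', 'R'].
Result: ['W', 'O', 'R']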